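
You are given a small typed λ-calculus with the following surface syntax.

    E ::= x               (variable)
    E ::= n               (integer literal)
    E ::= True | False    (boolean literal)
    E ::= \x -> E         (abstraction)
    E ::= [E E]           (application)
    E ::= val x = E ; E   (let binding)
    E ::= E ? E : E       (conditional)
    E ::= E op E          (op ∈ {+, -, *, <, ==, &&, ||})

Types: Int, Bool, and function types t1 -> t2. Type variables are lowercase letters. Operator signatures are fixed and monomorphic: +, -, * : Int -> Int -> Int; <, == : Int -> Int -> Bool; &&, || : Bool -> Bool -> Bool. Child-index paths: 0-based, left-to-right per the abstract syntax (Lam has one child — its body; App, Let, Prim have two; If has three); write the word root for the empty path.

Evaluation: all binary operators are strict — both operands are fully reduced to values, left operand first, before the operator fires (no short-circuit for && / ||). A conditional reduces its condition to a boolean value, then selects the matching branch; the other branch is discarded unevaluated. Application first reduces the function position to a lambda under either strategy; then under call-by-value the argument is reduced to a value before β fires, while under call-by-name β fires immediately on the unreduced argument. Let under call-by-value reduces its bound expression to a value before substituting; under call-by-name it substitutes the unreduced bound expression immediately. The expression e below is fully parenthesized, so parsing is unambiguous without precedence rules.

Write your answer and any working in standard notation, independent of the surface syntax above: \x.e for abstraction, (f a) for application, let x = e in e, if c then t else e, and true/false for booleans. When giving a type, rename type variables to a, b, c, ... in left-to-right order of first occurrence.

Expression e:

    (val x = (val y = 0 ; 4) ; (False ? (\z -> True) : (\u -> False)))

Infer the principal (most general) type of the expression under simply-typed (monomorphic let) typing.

Answer: a -> Bool

Working:
let y : Int
let x : Int
  unify Bool ~ Bool
\z._ : a -> Bool
\u._ : b -> Bool
  unify a -> Bool ~ b -> Bool
  unify a ~ b
  unify Bool ~ Bool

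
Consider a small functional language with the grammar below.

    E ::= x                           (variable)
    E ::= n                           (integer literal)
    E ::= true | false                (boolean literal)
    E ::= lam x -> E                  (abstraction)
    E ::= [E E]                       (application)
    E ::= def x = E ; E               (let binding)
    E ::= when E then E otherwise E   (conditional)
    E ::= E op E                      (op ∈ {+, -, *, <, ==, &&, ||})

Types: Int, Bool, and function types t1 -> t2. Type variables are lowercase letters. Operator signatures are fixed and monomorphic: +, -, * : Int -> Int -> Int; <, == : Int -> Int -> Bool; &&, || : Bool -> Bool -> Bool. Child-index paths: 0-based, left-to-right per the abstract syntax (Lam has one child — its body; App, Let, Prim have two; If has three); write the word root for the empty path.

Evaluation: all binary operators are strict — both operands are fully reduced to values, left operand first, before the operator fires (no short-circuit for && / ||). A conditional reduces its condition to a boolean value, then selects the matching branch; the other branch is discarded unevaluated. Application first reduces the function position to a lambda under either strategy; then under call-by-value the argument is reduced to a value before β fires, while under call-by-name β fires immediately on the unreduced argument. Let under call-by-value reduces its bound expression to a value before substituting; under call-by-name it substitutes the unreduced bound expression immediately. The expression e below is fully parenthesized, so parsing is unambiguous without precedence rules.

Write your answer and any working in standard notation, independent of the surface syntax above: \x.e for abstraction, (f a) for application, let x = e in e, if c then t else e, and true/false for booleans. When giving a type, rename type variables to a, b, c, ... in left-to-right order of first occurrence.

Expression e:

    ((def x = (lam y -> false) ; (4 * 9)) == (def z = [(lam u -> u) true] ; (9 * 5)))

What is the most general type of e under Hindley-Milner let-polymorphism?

Answer: Bool

Trace:
\y._ : a -> Bool
let x : forall. a -> Bool
  unify Int ~ Int
  unify Int ~ Int
  unify Int ~ Int
u : b
\u._ : b -> b
  unify b -> b ~ Bool -> c
  unify b ~ Bool
  unify Bool ~ c
_ _ : Bool
let z : Bool
  unify Int ~ Int
  unify Int ~ Int
  unify Int ~ Int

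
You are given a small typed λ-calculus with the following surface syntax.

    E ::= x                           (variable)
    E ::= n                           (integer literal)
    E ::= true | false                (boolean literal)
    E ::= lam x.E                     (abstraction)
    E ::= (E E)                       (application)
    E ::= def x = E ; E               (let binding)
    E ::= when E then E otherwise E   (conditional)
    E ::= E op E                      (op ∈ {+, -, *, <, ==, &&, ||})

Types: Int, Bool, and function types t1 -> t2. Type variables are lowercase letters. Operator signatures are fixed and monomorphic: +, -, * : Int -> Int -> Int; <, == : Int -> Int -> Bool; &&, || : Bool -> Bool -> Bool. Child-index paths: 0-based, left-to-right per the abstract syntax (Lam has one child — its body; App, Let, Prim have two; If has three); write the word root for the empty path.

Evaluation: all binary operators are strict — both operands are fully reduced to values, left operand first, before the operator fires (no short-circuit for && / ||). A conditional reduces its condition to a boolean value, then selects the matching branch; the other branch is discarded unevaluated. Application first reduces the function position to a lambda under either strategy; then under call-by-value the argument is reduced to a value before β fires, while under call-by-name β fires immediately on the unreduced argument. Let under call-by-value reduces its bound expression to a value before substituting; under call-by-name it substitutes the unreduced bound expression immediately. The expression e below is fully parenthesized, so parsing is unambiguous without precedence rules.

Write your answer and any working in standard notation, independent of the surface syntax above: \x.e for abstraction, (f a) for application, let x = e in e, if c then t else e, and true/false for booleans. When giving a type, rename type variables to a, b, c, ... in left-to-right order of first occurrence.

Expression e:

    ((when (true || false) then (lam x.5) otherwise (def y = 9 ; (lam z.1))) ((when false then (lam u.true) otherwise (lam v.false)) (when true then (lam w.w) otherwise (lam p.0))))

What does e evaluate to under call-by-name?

Trace:
step 0: ((if (true || false) then (\x.5) else (let y = 9 in (\z.1))) ((if false then (\u.true) else (\v.false)) (if true then (\w.w) else (\p.0))))
step 1: [delta@0.0] ((if true then (\x.5) else (let y = 9 in (\z.1))) ((if false then (\u.true) else (\v.false)) (if true then (\w.w) else (\p.0))))
step 2: [if@0] ((\x.5) ((if false then (\u.true) else (\v.false)) (if true then (\w.w) else (\p.0))))
step 3: [beta@root] 5

Answer: 5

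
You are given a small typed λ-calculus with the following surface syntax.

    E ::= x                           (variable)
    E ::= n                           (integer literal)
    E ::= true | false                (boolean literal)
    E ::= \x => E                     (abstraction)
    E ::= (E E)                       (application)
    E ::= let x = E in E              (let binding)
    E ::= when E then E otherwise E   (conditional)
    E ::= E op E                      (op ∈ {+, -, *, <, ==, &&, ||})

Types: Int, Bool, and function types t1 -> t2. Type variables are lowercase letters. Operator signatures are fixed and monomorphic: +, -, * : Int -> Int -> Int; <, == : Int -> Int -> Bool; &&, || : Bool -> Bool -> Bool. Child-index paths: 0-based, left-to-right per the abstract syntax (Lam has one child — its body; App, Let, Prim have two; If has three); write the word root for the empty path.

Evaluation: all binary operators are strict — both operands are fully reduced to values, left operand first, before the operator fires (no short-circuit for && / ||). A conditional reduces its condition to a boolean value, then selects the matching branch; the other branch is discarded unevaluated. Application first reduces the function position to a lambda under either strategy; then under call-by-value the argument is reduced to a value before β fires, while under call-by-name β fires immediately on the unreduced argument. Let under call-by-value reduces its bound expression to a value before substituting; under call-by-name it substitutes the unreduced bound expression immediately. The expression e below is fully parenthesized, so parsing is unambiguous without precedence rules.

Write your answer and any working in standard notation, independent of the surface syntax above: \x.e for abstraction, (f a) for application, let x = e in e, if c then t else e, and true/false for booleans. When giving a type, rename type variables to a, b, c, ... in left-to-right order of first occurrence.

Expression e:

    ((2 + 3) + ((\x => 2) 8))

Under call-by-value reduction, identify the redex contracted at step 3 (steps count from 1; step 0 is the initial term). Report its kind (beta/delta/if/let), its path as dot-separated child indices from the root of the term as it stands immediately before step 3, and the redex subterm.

Trace:
step 0: ((2 + 3) + ((\x.2) 8))
step 1: [delta@0] (5 + ((\x.2) 8))
step 2: [beta@1] (5 + 2)
step 3: [delta@root] 7

Answer: delta at root : (5 + 2)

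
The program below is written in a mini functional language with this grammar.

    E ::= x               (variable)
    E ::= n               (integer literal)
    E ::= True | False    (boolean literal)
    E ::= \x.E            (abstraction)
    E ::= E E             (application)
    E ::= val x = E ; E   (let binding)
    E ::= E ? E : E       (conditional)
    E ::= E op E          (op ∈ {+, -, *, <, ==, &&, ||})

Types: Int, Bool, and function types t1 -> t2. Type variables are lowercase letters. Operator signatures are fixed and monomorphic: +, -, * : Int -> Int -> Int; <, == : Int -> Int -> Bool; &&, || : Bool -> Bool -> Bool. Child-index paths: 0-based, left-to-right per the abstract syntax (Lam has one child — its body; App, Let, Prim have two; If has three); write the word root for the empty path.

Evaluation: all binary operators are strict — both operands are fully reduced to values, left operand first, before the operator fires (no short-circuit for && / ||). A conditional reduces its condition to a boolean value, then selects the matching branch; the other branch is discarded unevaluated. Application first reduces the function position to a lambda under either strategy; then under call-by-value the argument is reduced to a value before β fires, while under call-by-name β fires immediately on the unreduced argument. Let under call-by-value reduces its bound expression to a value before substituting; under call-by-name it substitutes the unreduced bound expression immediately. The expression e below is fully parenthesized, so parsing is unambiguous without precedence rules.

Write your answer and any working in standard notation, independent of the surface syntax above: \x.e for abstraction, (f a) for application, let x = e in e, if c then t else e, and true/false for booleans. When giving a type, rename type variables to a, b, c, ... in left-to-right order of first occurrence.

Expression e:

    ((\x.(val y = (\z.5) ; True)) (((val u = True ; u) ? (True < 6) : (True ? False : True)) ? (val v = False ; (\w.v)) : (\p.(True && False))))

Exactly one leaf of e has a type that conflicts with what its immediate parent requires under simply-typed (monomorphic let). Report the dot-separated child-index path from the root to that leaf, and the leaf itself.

Trace:
\z._ : b -> Int
let y : b -> Int
\x._ : a -> Bool
let u : Bool
u : Bool
  unify Bool ~ Bool
  unify Bool ~ Int
  FAIL: mismatch Bool ~ Int

Answer: 1.0.1.0 : true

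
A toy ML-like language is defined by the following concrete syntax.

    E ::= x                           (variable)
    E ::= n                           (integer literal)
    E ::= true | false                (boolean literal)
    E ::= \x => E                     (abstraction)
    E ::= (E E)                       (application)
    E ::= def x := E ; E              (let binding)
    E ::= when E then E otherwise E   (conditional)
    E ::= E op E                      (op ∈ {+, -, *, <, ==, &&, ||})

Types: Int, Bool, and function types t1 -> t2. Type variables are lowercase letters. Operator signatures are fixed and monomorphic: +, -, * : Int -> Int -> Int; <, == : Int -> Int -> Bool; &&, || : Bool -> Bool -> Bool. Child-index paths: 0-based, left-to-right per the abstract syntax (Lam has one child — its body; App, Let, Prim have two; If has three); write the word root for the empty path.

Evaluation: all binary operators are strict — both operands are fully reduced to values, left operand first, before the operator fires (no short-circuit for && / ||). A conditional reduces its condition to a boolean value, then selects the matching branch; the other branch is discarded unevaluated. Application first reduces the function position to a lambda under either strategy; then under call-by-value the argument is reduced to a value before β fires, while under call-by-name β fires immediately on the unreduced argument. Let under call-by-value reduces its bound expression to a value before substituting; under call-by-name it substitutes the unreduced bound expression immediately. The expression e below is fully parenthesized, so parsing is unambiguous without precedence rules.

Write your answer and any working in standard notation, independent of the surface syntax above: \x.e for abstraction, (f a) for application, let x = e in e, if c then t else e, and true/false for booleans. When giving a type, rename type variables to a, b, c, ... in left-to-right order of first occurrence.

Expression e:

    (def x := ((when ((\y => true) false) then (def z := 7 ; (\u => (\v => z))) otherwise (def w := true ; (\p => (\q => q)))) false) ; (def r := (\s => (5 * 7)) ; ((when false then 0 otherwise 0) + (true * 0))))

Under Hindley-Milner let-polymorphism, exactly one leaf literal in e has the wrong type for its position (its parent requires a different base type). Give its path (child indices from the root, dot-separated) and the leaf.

Derivation:
\y._ : a -> Bool
  unify a -> Bool ~ Bool -> b
  unify a ~ Bool
  unify Bool ~ b
_ _ : Bool
  unify Bool ~ Bool
let z : Int
z : Int
\v._ : d -> Int
\u._ : c -> d -> Int
let w : Bool
q : f
\q._ : f -> f
\p._ : e -> f -> f
  unify c -> d -> Int ~ e -> f -> f
  unify c ~ e
  unify d -> Int ~ f -> f
  unify d ~ f
  unify Int ~ f
  unify e -> Int -> Int ~ Bool -> g
  unify e ~ Bool
  unify Int -> Int ~ g
_ _ : Int -> Int
let x : Int -> Int
  unify Int ~ Int
  unify Int ~ Int
\s._ : h -> Int
let r : forall. h -> Int
  unify Bool ~ Bool
  unify Int ~ Int
  unify Int ~ Int
  unify Bool ~ Int
  FAIL: mismatch Bool ~ Int

Answer: 1.1.1.0 : true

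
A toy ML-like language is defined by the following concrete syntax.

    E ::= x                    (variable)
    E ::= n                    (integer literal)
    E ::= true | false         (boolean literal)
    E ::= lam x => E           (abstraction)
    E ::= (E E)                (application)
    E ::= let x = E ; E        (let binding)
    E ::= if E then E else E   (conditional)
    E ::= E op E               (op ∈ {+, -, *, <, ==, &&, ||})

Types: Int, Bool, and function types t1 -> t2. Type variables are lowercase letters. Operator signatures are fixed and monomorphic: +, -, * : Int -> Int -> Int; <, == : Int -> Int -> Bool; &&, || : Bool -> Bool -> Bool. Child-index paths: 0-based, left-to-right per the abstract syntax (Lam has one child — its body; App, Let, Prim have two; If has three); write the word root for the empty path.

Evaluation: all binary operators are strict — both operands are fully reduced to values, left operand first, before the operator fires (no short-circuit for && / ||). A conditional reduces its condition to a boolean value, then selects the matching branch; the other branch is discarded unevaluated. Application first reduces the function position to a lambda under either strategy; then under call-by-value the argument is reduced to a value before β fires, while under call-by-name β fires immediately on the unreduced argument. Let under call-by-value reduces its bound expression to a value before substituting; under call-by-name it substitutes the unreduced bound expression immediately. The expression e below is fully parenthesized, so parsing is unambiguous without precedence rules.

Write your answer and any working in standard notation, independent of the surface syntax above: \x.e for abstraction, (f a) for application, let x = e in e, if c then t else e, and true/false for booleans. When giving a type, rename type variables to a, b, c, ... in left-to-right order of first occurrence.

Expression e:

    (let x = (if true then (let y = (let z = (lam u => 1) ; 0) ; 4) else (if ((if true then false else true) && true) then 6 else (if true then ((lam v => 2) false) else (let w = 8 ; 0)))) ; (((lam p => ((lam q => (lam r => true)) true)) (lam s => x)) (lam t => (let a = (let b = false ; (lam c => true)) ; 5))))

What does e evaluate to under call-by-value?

Answer: true

Derivation:
step 0: (let x = (if true then (let y = (let z = (\u.1) in 0) in 4) else (if ((if true then false else true) && true) then 6 else (if true then ((\v.2) false) else (let w = 8 in 0)))) in (((\p.((\q.(\r.true)) true)) (\s.x)) (\t.(let a = (let b = false in (\c.true)) in 5))))
step 1: [if@0] (let x = (let y = (let z = (\u.1) in 0) in 4) in (((\p.((\q.(\r.true)) true)) (\s.x)) (\t.(let a = (let b = false in (\c.true)) in 5))))
step 2: [let@0.0] (let x = (let y = 0 in 4) in (((\p.((\q.(\r.true)) true)) (\s.x)) (\t.(let a = (let b = false in (\c.true)) in 5))))
step 3: [let@0] (let x = 4 in (((\p.((\q.(\r.true)) true)) (\s.x)) (\t.(let a = (let b = false in (\c.true)) in 5))))
step 4: [let@root] (((\p.((\q.(\r.true)) true)) (\s.4)) (\t.(let a = (let b = false in (\c.true)) in 5)))
step 5: [beta@0] (((\q.(\r.true)) true) (\t.(let a = (let b = false in (\c.true)) in 5)))
step 6: [beta@0] ((\r.true) (\t.(let a = (let b = false in (\c.true)) in 5)))
step 7: [beta@root] true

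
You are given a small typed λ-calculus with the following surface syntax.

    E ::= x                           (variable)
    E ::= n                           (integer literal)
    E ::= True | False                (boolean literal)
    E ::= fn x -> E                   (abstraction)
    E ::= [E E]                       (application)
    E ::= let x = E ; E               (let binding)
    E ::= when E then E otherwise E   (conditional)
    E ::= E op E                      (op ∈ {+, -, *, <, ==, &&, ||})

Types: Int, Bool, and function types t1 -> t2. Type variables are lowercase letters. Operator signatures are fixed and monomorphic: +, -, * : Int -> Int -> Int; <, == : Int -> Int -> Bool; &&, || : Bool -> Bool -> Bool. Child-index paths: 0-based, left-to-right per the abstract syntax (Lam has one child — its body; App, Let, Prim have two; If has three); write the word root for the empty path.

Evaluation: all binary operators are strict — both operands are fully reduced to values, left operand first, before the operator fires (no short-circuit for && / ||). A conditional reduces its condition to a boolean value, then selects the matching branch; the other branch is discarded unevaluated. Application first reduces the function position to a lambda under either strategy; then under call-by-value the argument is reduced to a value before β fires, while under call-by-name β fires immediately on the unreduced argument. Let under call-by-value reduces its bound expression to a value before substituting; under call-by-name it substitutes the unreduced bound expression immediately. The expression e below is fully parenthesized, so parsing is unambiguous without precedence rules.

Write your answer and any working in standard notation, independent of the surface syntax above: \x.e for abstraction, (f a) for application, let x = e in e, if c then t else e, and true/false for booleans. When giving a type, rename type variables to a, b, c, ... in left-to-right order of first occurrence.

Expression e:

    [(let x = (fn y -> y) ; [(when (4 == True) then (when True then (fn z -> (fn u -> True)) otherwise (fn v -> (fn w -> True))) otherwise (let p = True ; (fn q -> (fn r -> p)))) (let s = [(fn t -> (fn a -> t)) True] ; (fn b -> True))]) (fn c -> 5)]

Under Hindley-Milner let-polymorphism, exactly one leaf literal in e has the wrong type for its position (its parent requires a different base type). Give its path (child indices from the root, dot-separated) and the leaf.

Derivation:
y : a
\y._ : a -> a
let x : forall. a -> a
  unify Int ~ Int
  unify Bool ~ Int
  FAIL: mismatch Bool ~ Int

Answer: 0.1.0.0.1 : true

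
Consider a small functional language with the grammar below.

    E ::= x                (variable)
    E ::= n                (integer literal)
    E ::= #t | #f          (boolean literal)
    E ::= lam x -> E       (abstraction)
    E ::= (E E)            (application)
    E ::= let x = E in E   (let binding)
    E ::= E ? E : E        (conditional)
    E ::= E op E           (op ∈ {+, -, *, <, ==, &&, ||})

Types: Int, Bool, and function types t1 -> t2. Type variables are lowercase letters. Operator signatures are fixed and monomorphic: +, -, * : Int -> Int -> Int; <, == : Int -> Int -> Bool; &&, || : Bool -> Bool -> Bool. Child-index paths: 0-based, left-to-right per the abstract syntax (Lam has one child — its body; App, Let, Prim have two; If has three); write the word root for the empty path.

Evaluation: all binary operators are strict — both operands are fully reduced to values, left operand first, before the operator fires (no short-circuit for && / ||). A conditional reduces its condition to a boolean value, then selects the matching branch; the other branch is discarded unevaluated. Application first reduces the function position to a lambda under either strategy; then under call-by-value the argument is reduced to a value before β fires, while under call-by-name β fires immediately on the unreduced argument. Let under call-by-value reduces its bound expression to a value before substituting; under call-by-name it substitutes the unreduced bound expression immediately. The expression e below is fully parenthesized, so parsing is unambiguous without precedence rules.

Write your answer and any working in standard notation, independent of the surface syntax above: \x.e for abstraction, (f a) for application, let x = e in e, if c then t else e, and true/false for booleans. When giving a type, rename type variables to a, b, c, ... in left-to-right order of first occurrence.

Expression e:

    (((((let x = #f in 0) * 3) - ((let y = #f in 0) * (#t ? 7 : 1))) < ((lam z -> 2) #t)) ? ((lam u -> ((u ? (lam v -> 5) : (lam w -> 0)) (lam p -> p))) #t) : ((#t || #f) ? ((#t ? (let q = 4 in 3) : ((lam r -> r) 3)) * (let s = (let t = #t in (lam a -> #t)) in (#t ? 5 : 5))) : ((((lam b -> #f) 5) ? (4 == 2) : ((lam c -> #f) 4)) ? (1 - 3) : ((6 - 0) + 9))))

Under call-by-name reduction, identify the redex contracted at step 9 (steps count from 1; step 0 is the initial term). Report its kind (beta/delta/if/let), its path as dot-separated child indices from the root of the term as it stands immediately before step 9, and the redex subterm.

Working:
step 0: (if ((((let x = false in 0) * 3) - ((let y = false in 0) * (if true then 7 else 1))) < ((\z.2) true)) then ((\u.((if u then (\v.5) else (\w.0)) (\p.p))) true) else (if (true || false) then ((if true then (let q = 4 in 3) else ((\r.r) 3)) * (let s = (let t = true in (\a.true)) in (if true then 5 else 5))) else (if (if ((\b.false) 5) then (4 == 2) else ((\c.false) 4)) then (1 - 3) else ((6 - 0) + 9))))
step 1: [let@0.0.0.0] (if (((0 * 3) - ((let y = false in 0) * (if true then 7 else 1))) < ((\z.2) true)) then ((\u.((if u then (\v.5) else (\w.0)) (\p.p))) true) else (if (true || false) then ((if true then (let q = 4 in 3) else ((\r.r) 3)) * (let s = (let t = true in (\a.true)) in (if true then 5 else 5))) else (if (if ((\b.false) 5) then (4 == 2) else ((\c.false) 4)) then (1 - 3) else ((6 - 0) + 9))))
step 2: [delta@0.0.0] (if ((0 - ((let y = false in 0) * (if true then 7 else 1))) < ((\z.2) true)) then ((\u.((if u then (\v.5) else (\w.0)) (\p.p))) true) else (if (true || false) then ((if true then (let q = 4 in 3) else ((\r.r) 3)) * (let s = (let t = true in (\a.true)) in (if true then 5 else 5))) else (if (if ((\b.false) 5) then (4 == 2) else ((\c.false) 4)) then (1 - 3) else ((6 - 0) + 9))))
step 3: [let@0.0.1.0] (if ((0 - (0 * (if true then 7 else 1))) < ((\z.2) true)) then ((\u.((if u then (\v.5) else (\w.0)) (\p.p))) true) else (if (true || false) then ((if true then (let q = 4 in 3) else ((\r.r) 3)) * (let s = (let t = true in (\a.true)) in (if true then 5 else 5))) else (if (if ((\b.false) 5) then (4 == 2) else ((\c.false) 4)) then (1 - 3) else ((6 - 0) + 9))))
step 4: [if@0.0.1.1] (if ((0 - (0 * 7)) < ((\z.2) true)) then ((\u.((if u then (\v.5) else (\w.0)) (\p.p))) true) else (if (true || false) then ((if true then (let q = 4 in 3) else ((\r.r) 3)) * (let s = (let t = true in (\a.true)) in (if true then 5 else 5))) else (if (if ((\b.false) 5) then (4 == 2) else ((\c.false) 4)) then (1 - 3) else ((6 - 0) + 9))))
step 5: [delta@0.0.1] (if ((0 - 0) < ((\z.2) true)) then ((\u.((if u then (\v.5) else (\w.0)) (\p.p))) true) else (if (true || false) then ((if true then (let q = 4 in 3) else ((\r.r) 3)) * (let s = (let t = true in (\a.true)) in (if true then 5 else 5))) else (if (if ((\b.false) 5) then (4 == 2) else ((\c.false) 4)) then (1 - 3) else ((6 - 0) + 9))))
step 6: [delta@0.0] (if (0 < ((\z.2) true)) then ((\u.((if u then (\v.5) else (\w.0)) (\p.p))) true) else (if (true || false) then ((if true then (let q = 4 in 3) else ((\r.r) 3)) * (let s = (let t = true in (\a.true)) in (if true then 5 else 5))) else (if (if ((\b.false) 5) then (4 == 2) else ((\c.false) 4)) then (1 - 3) else ((6 - 0) + 9))))
step 7: [beta@0.1] (if (0 < 2) then ((\u.((if u then (\v.5) else (\w.0)) (\p.p))) true) else (if (true || false) then ((if true then (let q = 4 in 3) else ((\r.r) 3)) * (let s = (let t = true in (\a.true)) in (if true then 5 else 5))) else (if (if ((\b.false) 5) then (4 == 2) else ((\c.false) 4)) then (1 - 3) else ((6 - 0) + 9))))
step 8: [delta@0] (if true then ((\u.((if u then (\v.5) else (\w.0)) (\p.p))) true) else (if (true || false) then ((if true then (let q = 4 in 3) else ((\r.r) 3)) * (let s = (let t = true in (\a.true)) in (if true then 5 else 5))) else (if (if ((\b.false) 5) then (4 == 2) else ((\c.false) 4)) then (1 - 3) else ((6 - 0) + 9))))
step 9: [if@root] ((\u.((if u then (\v.5) else (\w.0)) (\p.p))) true)

Answer: if at root : (if true then ((\u.((if u then (\v.5) else (\w.0)) (\p.p))) true) else (if (true || false) then ((if true then (let q = 4 in 3) else ((\r.r) 3)) * (let s = (let t = true in (\a.true)) in (if true then 5 else 5))) else (if (if ((\b.false) 5) then (4 == 2) else ((\c.false) 4)) then (1 - 3) else ((6 - 0) + 9))))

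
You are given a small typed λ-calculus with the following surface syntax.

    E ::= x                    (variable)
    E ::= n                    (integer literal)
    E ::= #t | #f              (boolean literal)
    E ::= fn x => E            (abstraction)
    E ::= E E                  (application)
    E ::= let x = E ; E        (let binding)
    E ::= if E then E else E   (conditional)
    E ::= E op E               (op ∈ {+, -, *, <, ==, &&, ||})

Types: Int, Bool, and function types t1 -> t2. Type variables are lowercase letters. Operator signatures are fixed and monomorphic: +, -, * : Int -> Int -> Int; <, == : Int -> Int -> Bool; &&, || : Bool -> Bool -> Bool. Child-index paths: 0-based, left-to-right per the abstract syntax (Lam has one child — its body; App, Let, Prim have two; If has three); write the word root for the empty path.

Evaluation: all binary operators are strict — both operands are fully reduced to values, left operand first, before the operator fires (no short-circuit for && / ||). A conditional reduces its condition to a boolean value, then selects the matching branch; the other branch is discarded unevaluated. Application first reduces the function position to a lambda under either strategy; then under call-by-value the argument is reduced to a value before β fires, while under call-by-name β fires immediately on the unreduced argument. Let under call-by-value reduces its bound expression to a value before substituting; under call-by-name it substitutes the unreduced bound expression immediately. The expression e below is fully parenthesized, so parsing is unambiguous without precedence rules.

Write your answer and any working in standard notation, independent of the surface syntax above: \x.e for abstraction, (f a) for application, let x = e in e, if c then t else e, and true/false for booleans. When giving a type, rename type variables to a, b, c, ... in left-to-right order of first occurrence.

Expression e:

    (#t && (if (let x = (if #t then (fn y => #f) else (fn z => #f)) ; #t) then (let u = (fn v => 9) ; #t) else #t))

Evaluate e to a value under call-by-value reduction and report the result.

Answer: true

Working:
step 0: (true && (if (let x = (if true then (\y.false) else (\z.false)) in true) then (let u = (\v.9) in true) else true))
step 1: [if@1.0.0] (true && (if (let x = (\y.false) in true) then (let u = (\v.9) in true) else true))
step 2: [let@1.0] (true && (if true then (let u = (\v.9) in true) else true))
step 3: [if@1] (true && (let u = (\v.9) in true))
step 4: [let@1] (true && true)
step 5: [delta@root] true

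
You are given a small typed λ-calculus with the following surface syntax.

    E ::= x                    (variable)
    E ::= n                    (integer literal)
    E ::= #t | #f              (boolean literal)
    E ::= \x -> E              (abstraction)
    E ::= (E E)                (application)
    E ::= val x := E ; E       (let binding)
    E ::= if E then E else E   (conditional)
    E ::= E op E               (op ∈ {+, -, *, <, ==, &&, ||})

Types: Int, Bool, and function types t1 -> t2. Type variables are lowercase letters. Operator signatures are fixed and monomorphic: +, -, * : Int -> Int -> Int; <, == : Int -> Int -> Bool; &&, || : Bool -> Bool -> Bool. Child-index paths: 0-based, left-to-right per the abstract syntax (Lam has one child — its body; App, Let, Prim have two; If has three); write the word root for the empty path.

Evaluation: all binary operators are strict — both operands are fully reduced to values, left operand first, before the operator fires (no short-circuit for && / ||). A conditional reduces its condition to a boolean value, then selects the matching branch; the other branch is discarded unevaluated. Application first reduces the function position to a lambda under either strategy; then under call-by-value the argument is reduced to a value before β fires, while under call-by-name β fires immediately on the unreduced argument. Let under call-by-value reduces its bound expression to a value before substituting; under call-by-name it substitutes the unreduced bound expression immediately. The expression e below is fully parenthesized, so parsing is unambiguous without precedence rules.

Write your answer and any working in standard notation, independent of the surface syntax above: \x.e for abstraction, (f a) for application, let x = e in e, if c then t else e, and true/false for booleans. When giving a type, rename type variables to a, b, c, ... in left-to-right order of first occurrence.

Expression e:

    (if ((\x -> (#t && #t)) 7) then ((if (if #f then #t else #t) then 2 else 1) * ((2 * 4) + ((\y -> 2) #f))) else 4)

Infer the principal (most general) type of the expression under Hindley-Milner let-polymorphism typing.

Trace:
  unify Bool ~ Bool
  unify Bool ~ Bool
\x._ : a -> Bool
  unify a -> Bool ~ Int -> b
  unify a ~ Int
  unify Bool ~ b
_ _ : Bool
  unify Bool ~ Bool
  unify Bool ~ Bool
  unify Bool ~ Bool
  unify Bool ~ Bool
  unify Int ~ Int
  unify Int ~ Int
  unify Int ~ Int
  unify Int ~ Int
  unify Int ~ Int
\y._ : c -> Int
  unify c -> Int ~ Bool -> d
  unify c ~ Bool
  unify Int ~ d
_ _ : Int
  unify Int ~ Int
  unify Int ~ Int
  unify Int ~ Int

Answer: Int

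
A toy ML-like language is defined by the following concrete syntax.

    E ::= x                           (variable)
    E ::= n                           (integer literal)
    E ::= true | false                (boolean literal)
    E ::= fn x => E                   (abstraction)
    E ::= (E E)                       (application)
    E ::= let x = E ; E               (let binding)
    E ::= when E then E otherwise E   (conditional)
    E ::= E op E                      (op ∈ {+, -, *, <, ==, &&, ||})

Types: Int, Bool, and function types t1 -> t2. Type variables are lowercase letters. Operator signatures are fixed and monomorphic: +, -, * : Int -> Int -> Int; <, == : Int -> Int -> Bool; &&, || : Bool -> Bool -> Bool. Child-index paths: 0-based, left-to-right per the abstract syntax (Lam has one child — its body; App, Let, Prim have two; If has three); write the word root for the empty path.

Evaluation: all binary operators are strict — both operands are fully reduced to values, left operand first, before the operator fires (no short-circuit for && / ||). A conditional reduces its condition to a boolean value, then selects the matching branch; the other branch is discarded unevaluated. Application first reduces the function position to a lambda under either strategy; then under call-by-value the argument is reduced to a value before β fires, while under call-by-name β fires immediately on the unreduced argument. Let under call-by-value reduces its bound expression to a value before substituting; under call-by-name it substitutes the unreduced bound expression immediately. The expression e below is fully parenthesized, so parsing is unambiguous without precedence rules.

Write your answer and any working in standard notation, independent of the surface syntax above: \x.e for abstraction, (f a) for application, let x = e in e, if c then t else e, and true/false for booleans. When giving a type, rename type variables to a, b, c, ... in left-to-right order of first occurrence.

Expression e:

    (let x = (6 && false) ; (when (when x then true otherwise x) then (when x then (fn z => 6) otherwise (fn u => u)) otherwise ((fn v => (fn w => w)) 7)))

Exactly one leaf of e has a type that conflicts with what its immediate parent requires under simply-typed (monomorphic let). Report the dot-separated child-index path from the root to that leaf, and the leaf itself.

Answer: 0.0 : 6

Trace:
  unify Int ~ Bool
  FAIL: mismatch Int ~ Bool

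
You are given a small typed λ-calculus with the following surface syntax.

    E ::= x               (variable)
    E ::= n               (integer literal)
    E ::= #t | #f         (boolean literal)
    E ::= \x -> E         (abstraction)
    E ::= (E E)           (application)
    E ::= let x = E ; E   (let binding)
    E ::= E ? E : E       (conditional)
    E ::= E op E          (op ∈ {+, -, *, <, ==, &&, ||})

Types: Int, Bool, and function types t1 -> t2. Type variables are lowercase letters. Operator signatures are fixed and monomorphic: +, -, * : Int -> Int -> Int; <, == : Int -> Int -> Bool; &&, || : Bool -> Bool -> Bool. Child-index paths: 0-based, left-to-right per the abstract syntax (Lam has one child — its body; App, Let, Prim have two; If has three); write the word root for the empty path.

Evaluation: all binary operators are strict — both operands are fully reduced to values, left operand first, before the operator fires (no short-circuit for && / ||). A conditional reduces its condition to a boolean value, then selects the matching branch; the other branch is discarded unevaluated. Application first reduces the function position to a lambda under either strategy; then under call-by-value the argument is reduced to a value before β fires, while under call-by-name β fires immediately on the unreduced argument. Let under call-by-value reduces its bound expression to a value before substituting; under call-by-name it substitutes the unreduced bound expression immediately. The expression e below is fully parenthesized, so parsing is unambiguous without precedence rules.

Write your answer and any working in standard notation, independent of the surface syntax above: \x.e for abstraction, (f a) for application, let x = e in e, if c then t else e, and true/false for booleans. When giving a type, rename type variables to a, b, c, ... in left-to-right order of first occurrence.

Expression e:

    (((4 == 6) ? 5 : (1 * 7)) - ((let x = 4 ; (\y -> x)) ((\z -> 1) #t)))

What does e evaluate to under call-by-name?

Trace:
step 0: ((if (4 == 6) then 5 else (1 * 7)) - ((let x = 4 in (\y.x)) ((\z.1) true)))
step 1: [delta@0.0] ((if false then 5 else (1 * 7)) - ((let x = 4 in (\y.x)) ((\z.1) true)))
step 2: [if@0] ((1 * 7) - ((let x = 4 in (\y.x)) ((\z.1) true)))
step 3: [delta@0] (7 - ((let x = 4 in (\y.x)) ((\z.1) true)))
step 4: [let@1.0] (7 - ((\y.4) ((\z.1) true)))
step 5: [beta@1] (7 - 4)
step 6: [delta@root] 3

Answer: 3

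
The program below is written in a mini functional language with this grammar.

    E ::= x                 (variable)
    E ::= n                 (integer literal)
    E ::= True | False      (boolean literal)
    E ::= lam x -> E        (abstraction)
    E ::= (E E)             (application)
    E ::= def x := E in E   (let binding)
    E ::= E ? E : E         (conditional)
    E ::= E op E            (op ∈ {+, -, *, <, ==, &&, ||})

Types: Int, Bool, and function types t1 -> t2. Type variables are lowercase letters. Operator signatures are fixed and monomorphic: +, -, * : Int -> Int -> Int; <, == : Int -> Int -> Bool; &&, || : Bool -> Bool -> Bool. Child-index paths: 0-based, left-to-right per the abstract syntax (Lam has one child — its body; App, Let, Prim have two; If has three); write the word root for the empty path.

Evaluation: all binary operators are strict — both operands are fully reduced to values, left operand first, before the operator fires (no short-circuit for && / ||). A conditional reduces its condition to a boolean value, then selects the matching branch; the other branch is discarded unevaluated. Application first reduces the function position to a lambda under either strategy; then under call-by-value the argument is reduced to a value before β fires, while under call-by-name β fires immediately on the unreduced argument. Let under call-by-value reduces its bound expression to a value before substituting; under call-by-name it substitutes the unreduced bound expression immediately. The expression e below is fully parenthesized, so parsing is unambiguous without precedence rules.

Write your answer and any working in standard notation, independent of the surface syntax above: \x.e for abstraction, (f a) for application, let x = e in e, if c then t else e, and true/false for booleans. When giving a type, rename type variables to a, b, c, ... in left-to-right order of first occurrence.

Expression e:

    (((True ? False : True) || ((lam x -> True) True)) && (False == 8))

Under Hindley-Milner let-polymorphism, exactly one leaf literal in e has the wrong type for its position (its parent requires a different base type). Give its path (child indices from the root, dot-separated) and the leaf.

Trace:
  unify Bool ~ Bool
  unify Bool ~ Bool
  unify Bool ~ Bool
\x._ : a -> Bool
  unify a -> Bool ~ Bool -> b
  unify a ~ Bool
  unify Bool ~ b
_ _ : Bool
  unify Bool ~ Bool
  unify Bool ~ Bool
  unify Bool ~ Int
  FAIL: mismatch Bool ~ Int

Answer: 1.0 : false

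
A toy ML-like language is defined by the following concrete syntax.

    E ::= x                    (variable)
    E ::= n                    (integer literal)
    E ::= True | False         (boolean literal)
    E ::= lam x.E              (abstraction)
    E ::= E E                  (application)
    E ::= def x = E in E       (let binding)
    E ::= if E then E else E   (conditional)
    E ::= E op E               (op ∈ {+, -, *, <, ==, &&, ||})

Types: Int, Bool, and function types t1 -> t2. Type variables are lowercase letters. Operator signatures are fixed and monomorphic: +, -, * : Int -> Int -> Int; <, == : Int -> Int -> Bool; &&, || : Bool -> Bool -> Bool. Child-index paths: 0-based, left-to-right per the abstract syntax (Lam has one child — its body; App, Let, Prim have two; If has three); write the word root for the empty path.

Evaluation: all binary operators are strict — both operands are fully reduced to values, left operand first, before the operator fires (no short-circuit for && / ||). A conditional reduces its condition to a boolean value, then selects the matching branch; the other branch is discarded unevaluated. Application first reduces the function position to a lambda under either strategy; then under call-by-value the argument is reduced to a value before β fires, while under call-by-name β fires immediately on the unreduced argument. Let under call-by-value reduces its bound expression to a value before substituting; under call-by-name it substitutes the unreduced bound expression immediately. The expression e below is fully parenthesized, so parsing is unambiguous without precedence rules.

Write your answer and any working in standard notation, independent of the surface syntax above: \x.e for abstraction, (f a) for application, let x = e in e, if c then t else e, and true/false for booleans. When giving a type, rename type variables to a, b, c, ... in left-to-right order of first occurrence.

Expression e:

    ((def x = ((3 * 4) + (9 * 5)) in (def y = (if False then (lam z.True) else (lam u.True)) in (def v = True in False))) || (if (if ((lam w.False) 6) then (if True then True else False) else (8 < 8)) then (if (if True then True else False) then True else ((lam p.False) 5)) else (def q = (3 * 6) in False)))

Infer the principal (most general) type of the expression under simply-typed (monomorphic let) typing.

Answer: Bool

Derivation:
  unify Int ~ Int
  unify Int ~ Int
  unify Int ~ Int
  unify Int ~ Int
  unify Int ~ Int
  unify Int ~ Int
let x : Int
  unify Bool ~ Bool
\z._ : a -> Bool
\u._ : b -> Bool
  unify a -> Bool ~ b -> Bool
  unify a ~ b
  unify Bool ~ Bool
let y : b -> Bool
let v : Bool
  unify Bool ~ Bool
\w._ : c -> Bool
  unify c -> Bool ~ Int -> d
  unify c ~ Int
  unify Bool ~ d
_ _ : Bool
  unify Bool ~ Bool
  unify Bool ~ Bool
  unify Bool ~ Bool
  unify Int ~ Int
  unify Int ~ Int
  unify Bool ~ Bool
  unify Bool ~ Bool
  unify Bool ~ Bool
  unify Bool ~ Bool
  unify Bool ~ Bool
\p._ : e -> Bool
  unify e -> Bool ~ Int -> f
  unify e ~ Int
  unify Bool ~ f
_ _ : Bool
  unify Bool ~ Bool
  unify Int ~ Int
  unify Int ~ Int
let q : Int
  unify Bool ~ Bool
  unify Bool ~ Bool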